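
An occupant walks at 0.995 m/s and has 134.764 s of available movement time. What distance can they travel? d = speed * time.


d = 0.995 * 134.764 = 134.09 m

134.09 m


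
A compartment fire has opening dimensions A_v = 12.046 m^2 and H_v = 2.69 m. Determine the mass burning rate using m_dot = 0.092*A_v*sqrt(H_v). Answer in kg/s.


sqrt(H_v) = 1.6401
m_dot = 0.092 * 12.046 * 1.6401 = 1.8176 kg/s

1.8176 kg/s


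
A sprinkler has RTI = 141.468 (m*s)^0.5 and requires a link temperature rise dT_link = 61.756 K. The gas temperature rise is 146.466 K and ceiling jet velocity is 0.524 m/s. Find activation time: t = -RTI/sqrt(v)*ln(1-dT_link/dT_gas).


dT_link/dT_gas = 0.42164
ln(1 - 0.42164) = -0.54756
t = -141.468 / sqrt(0.524) * -0.54756 = 107.01 s

107.01 s


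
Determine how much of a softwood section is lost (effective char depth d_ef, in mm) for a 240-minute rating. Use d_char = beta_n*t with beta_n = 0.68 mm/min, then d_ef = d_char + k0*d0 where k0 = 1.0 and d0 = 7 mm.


d_char = 0.68 * 240 = 163.2 mm
d_ef = 163.2 + 1.0*7 = 170.2 mm

170.2 mm


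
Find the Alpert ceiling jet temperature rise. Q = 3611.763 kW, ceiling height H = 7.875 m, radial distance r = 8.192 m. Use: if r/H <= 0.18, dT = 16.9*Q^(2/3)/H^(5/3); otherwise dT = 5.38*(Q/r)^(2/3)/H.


r/H = 8.192 / 7.875 = 1.0403
r/H > 0.18, so dT = 5.38*(Q/r)^(2/3)/H
Q/r = 440.89
(Q/r)^(2/3) = 57.928
dT = 5.38 * 57.928 / 7.875 = 39.575 K

39.575 K


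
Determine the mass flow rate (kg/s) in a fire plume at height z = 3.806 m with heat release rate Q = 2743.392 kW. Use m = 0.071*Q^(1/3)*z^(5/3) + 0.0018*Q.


Q^(1/3) = 13.999
z^(5/3) = 9.2779
First term = 0.071 * 13.999 * 9.2779 = 9.2215
Second term = 0.0018 * 2743.392 = 4.9381
m = 14.160 kg/s

14.160 kg/s


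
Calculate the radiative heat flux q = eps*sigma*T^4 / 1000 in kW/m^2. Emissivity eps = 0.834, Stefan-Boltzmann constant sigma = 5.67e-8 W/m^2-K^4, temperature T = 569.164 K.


T^4 = 1.0494e+11
q = 0.834 * 5.67e-8 * 1.0494e+11 / 1000 = 4.9625 kW/m^2

4.9625 kW/m^2


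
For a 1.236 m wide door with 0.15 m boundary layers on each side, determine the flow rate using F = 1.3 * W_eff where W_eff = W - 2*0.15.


W_eff = 1.236 - 0.30 = 0.936 m
F = 1.3 * 0.936 = 1.2168 persons/s

1.2168 persons/s


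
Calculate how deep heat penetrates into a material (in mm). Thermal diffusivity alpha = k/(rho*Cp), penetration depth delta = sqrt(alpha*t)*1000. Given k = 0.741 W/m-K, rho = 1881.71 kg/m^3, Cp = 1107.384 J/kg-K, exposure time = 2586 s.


alpha = 0.741 / (1881.71 * 1107.384) = 3.5560e-07 m^2/s
alpha * t = 0.00091959
delta = sqrt(0.00091959) * 1000 = 30.325 mm

30.325 mm


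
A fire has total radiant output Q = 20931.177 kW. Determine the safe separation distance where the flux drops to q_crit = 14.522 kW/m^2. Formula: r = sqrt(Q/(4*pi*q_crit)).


4*pi*q_crit = 182.49
Q/(4*pi*q_crit) = 114.70
r = sqrt(114.70) = 10.710 m

10.710 m


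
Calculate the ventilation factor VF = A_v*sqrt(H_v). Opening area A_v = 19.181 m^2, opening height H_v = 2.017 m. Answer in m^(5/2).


sqrt(H_v) = 1.4202
VF = 19.181 * 1.4202 = 27.241 m^(5/2)

27.241 m^(5/2)


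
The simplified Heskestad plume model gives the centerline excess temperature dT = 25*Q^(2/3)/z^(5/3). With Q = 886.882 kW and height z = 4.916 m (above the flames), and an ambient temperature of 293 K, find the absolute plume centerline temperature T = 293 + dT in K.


Q^(2/3) = 92.309
z^(5/3) = 14.213
dT = 25 * 92.309 / 14.213 = 162.37 K
T = 293 + 162.37 = 455.37 K

455.37 K


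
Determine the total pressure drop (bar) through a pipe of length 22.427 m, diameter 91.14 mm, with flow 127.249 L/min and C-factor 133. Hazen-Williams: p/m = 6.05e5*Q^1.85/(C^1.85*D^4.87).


Q^1.85 = 7827.3
C^1.85 = 8494.3
D^4.87 = 3.4977e+09
p/m = 0.00015939 bar/m
p_total = 0.00015939 * 22.427 = 0.0035746 bar

0.0035746 bar


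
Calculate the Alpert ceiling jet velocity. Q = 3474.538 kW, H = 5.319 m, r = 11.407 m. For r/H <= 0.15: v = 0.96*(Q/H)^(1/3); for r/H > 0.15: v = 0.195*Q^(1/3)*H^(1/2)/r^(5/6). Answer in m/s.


r/H = 11.407 / 5.319 = 2.1446
r/H > 0.15, so v = 0.195*Q^(1/3)*H^(1/2)/r^(5/6)
Q^(1/3) = 15.146
H^(1/2) = 2.3063
r^(5/6) = 7.6028
v = 0.195 * 15.146 * 2.3063 / 7.6028 = 0.89593 m/s

0.89593 m/s


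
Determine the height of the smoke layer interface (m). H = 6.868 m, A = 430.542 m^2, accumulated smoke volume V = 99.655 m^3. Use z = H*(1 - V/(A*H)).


V/(A*H) = 0.033702
1 - 0.033702 = 0.96630
z = 6.868 * 0.96630 = 6.6365 m

6.6365 m


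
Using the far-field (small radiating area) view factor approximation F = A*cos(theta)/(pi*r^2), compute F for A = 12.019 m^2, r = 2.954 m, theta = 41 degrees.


cos(41 deg) = 0.75471
pi*r^2 = 27.414
F = 12.019 * 0.75471 / 27.414 = 0.33089

0.33089


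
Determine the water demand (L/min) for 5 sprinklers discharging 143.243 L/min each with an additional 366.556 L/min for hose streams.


Sprinkler demand = 5 * 143.243 = 716.215 L/min
Total = 716.215 + 366.556 = 1082.771 L/min

1082.771 L/min


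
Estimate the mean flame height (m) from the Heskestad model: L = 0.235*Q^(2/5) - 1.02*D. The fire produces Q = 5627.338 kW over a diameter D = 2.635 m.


Q^(2/5) = 31.632
0.235 * Q^(2/5) = 7.4334
1.02 * D = 2.6877
L = 4.7457 m

4.7457 m


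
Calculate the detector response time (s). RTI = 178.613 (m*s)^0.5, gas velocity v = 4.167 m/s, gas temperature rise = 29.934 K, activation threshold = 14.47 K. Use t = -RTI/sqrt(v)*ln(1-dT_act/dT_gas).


dT_act/dT_gas = 0.48340
ln(1 - 0.48340) = -0.66048
t = -178.613 / sqrt(4.167) * -0.66048 = 57.791 s

57.791 s


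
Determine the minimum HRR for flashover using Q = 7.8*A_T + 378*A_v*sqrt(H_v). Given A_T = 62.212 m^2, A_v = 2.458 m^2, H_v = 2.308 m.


7.8*A_T = 485.25
sqrt(H_v) = 1.5192
378*A_v*sqrt(H_v) = 1411.5
Q = 485.25 + 1411.5 = 1896.8 kW

1896.8 kW


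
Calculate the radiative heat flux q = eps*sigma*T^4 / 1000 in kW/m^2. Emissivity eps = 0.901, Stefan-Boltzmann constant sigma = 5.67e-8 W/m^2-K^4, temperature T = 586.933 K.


T^4 = 1.1867e+11
q = 0.901 * 5.67e-8 * 1.1867e+11 / 1000 = 6.0626 kW/m^2

6.0626 kW/m^2


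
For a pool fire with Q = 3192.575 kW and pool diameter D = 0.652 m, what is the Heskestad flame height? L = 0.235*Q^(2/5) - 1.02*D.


Q^(2/5) = 25.215
0.235 * Q^(2/5) = 5.9255
1.02 * D = 0.66504
L = 5.2605 m

5.2605 m


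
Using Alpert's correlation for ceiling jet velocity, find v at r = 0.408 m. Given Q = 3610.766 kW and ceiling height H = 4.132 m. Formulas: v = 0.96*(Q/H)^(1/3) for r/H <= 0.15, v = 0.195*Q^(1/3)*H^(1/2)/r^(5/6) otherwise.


r/H = 0.408 / 4.132 = 0.098742
r/H <= 0.15, so v = 0.96*(Q/H)^(1/3)
Q/H = 873.85
(Q/H)^(1/3) = 9.5605
v = 0.96 * 9.5605 = 9.1781 m/s

9.1781 m/s


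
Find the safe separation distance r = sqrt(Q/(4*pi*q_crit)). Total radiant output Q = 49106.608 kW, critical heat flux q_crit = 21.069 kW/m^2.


4*pi*q_crit = 264.76
Q/(4*pi*q_crit) = 185.48
r = sqrt(185.48) = 13.619 m

13.619 m


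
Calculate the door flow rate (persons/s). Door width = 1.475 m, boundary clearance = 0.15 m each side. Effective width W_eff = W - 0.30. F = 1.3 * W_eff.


W_eff = 1.475 - 0.30 = 1.175 m
F = 1.3 * 1.175 = 1.5275 persons/s

1.5275 persons/s


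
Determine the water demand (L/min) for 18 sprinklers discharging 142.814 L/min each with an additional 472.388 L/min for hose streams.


Sprinkler demand = 18 * 142.814 = 2570.652 L/min
Total = 2570.652 + 472.388 = 3043.04 L/min

3043.04 L/min


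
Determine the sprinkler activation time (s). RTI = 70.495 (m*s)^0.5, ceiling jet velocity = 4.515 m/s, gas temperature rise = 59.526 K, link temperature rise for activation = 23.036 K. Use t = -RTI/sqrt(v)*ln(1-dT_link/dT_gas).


dT_link/dT_gas = 0.38699
ln(1 - 0.38699) = -0.48937
t = -70.495 / sqrt(4.515) * -0.48937 = 16.236 s

16.236 s


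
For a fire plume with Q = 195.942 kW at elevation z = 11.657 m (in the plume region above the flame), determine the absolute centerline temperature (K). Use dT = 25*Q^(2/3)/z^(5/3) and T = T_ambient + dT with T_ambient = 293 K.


Q^(2/3) = 33.735
z^(5/3) = 59.930
dT = 25 * 33.735 / 59.930 = 14.073 K
T = 293 + 14.073 = 307.07 K

307.07 K


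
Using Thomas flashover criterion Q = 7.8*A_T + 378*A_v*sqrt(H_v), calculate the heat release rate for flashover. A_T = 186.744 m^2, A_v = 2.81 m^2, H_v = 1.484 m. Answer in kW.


7.8*A_T = 1456.6
sqrt(H_v) = 1.2182
378*A_v*sqrt(H_v) = 1293.9
Q = 1456.6 + 1293.9 = 2750.5 kW

2750.5 kW


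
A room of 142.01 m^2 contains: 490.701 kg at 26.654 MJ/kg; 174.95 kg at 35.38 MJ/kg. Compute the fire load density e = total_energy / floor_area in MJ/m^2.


Total energy = 490.701*26.654 + 174.95*35.38
= 13079.14 + 6189.731
= 19268.88 MJ
e = 19268.88 / 142.01 = 135.69 MJ/m^2

135.69 MJ/m^2


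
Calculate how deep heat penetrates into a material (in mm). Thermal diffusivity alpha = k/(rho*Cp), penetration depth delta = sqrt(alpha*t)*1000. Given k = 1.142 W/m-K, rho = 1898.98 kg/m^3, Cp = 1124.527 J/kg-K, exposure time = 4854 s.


alpha = 1.142 / (1898.98 * 1124.527) = 5.3478e-07 m^2/s
alpha * t = 0.0025958
delta = sqrt(0.0025958) * 1000 = 50.949 mm

50.949 mm


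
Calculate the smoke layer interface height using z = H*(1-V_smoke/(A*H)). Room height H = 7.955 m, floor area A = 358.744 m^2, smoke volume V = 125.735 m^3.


V/(A*H) = 0.044059
1 - 0.044059 = 0.95594
z = 7.955 * 0.95594 = 7.6045 m

7.6045 m


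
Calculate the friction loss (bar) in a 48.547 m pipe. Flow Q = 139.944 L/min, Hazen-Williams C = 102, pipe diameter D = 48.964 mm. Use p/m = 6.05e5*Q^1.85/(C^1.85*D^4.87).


Q^1.85 = 9332.9
C^1.85 = 5198.9
D^4.87 = 1.6971e+08
p/m = 0.0063997 bar/m
p_total = 0.0063997 * 48.547 = 0.31069 bar

0.31069 bar


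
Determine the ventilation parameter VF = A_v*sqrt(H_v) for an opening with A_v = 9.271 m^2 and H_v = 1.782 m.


sqrt(H_v) = 1.3349
VF = 9.271 * 1.3349 = 12.376 m^(5/2)

12.376 m^(5/2)


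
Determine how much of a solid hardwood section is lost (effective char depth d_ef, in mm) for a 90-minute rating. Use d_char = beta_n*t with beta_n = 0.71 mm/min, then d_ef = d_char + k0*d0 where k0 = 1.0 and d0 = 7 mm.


d_char = 0.71 * 90 = 63.9 mm
d_ef = 63.9 + 1.0*7 = 70.9 mm

70.9 mm


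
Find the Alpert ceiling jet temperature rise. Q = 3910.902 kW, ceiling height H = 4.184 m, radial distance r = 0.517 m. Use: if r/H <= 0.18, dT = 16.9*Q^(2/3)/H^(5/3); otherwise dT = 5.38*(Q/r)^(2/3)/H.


r/H = 0.517 / 4.184 = 0.12357
r/H <= 0.18, so dT = 16.9*Q^(2/3)/H^(5/3)
Q^(2/3) = 248.23
H^(5/3) = 10.864
dT = 16.9 * 248.23 / 10.864 = 386.15 K

386.15 K


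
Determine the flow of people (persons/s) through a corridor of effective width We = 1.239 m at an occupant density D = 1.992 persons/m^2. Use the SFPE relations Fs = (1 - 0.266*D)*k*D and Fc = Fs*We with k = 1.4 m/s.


1 - 0.266*D = 1 - 0.266*1.992 = 0.47013
Fs = 0.47013 * 1.4 * 1.992 = 1.3111 persons/(s*m)
Fc = 1.3111 * 1.239 = 1.6244 persons/s

1.6244 persons/s


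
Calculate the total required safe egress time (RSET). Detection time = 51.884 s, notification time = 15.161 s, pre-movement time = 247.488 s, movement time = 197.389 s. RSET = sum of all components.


Total = 51.884 + 15.161 + 247.488 + 197.389 = 511.922 s

511.922 s


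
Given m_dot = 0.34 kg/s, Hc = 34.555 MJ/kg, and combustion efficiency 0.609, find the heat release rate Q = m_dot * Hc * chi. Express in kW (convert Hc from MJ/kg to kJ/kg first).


Hc = 34.555 MJ/kg = 34.555 * 1000 kJ/kg = 34555 kJ/kg
Q = 0.34 kg/s * 34555 kJ/kg * 0.609 = 7155.0 kW

7155.0 kW


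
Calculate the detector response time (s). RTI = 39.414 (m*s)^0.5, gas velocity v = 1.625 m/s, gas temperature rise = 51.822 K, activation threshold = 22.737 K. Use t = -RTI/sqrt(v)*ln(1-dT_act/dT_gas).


dT_act/dT_gas = 0.43875
ln(1 - 0.43875) = -0.57759
t = -39.414 / sqrt(1.625) * -0.57759 = 17.859 s

17.859 s


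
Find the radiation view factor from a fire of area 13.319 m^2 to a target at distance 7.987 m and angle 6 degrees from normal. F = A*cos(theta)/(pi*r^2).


cos(6 deg) = 0.99452
pi*r^2 = 200.41
F = 13.319 * 0.99452 / 200.41 = 0.066095

0.066095


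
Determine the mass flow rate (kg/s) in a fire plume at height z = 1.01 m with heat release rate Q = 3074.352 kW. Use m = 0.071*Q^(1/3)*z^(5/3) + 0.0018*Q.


Q^(1/3) = 14.541
z^(5/3) = 1.0167
First term = 0.071 * 14.541 * 1.0167 = 1.0497
Second term = 0.0018 * 3074.352 = 5.5338
m = 6.5835 kg/s

6.5835 kg/s


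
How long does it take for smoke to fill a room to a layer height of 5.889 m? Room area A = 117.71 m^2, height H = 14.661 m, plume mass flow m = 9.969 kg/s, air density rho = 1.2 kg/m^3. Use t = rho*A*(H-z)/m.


H - z = 8.772 m
t = 1.2 * 117.71 * 8.772 / 9.969 = 124.29 s

124.29 s


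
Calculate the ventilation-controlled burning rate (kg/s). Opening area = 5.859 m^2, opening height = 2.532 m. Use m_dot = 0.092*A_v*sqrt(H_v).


sqrt(H_v) = 1.5912
m_dot = 0.092 * 5.859 * 1.5912 = 0.85772 kg/s

0.85772 kg/s


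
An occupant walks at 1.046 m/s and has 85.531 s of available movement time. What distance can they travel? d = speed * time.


d = 1.046 * 85.531 = 89.465 m

89.465 m


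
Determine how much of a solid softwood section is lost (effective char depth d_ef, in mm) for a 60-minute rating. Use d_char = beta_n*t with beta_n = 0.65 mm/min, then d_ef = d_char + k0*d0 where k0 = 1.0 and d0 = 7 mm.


d_char = 0.65 * 60 = 39 mm
d_ef = 39 + 1.0*7 = 46 mm

46 mm


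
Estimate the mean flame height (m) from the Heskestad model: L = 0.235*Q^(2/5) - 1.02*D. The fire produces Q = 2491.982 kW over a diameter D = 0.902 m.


Q^(2/5) = 22.836
0.235 * Q^(2/5) = 5.3664
1.02 * D = 0.92004
L = 4.4464 m

4.4464 m


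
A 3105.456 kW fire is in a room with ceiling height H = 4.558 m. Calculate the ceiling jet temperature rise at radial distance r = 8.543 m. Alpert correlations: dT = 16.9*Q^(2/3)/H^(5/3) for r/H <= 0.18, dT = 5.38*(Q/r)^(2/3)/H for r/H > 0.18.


r/H = 8.543 / 4.558 = 1.8743
r/H > 0.18, so dT = 5.38*(Q/r)^(2/3)/H
Q/r = 363.51
(Q/r)^(2/3) = 50.934
dT = 5.38 * 50.934 / 4.558 = 60.120 K

60.120 K


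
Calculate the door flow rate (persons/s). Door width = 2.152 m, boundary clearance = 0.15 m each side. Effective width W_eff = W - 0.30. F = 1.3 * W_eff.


W_eff = 2.152 - 0.30 = 1.852 m
F = 1.3 * 1.852 = 2.4076 persons/s

2.4076 persons/s


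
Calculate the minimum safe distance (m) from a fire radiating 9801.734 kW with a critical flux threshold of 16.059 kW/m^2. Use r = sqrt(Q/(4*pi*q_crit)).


4*pi*q_crit = 201.80
Q/(4*pi*q_crit) = 48.571
r = sqrt(48.571) = 6.9693 m

6.9693 m


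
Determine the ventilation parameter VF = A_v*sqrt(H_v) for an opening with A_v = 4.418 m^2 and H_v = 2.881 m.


sqrt(H_v) = 1.6974
VF = 4.418 * 1.6974 = 7.4989 m^(5/2)

7.4989 m^(5/2)


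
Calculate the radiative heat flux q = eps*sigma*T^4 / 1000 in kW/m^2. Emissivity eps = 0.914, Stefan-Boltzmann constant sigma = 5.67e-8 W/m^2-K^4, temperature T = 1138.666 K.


T^4 = 1.6811e+12
q = 0.914 * 5.67e-8 * 1.6811e+12 / 1000 = 87.119 kW/m^2

87.119 kW/m^2


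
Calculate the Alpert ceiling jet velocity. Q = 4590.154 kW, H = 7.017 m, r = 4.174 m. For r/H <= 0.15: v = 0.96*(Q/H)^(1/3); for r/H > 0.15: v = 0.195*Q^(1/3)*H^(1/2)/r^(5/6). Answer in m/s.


r/H = 4.174 / 7.017 = 0.59484
r/H > 0.15, so v = 0.195*Q^(1/3)*H^(1/2)/r^(5/6)
Q^(1/3) = 16.619
H^(1/2) = 2.6490
r^(5/6) = 3.2895
v = 0.195 * 16.619 * 2.6490 / 3.2895 = 2.6097 m/s

2.6097 m/s


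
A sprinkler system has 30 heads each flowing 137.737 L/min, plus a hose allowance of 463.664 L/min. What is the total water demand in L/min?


Sprinkler demand = 30 * 137.737 = 4132.11 L/min
Total = 4132.11 + 463.664 = 4595.774 L/min

4595.774 L/min


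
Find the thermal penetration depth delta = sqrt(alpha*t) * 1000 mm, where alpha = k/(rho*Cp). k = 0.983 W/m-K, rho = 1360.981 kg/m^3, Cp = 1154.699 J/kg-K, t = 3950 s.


alpha = 0.983 / (1360.981 * 1154.699) = 6.2551e-07 m^2/s
alpha * t = 0.0024708
delta = sqrt(0.0024708) * 1000 = 49.707 mm

49.707 mm


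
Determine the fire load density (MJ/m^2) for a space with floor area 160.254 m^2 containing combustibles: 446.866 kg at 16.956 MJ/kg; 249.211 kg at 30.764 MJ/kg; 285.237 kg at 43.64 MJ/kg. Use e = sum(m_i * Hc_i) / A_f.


Total energy = 446.866*16.956 + 249.211*30.764 + 285.237*43.64
= 7577.060 + 7666.727 + 12447.74
= 27691.53 MJ
e = 27691.53 / 160.254 = 172.80 MJ/m^2

172.80 MJ/m^2


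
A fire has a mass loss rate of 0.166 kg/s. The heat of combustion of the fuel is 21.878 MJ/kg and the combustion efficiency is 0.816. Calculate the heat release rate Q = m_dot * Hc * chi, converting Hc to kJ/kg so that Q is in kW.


Hc = 21.878 MJ/kg = 21.878 * 1000 kJ/kg = 21878 kJ/kg
Q = 0.166 kg/s * 21878 kJ/kg * 0.816 = 2963.5 kW

2963.5 kW


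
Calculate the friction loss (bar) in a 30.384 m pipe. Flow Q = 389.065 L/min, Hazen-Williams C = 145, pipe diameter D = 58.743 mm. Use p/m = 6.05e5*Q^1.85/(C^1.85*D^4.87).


Q^1.85 = 61879
C^1.85 = 9966.2
D^4.87 = 4.1192e+08
p/m = 0.0091190 bar/m
p_total = 0.0091190 * 30.384 = 0.27707 bar

0.27707 bar


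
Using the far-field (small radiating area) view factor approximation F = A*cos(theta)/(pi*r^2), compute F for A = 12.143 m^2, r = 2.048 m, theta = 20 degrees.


cos(20 deg) = 0.93969
pi*r^2 = 13.177
F = 12.143 * 0.93969 / 13.177 = 0.86597

0.86597


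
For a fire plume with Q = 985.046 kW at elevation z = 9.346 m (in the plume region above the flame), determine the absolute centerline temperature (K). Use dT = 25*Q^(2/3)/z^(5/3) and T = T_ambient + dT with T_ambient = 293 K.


Q^(2/3) = 99.001
z^(5/3) = 41.468
dT = 25 * 99.001 / 41.468 = 59.685 K
T = 293 + 59.685 = 352.69 K

352.69 K


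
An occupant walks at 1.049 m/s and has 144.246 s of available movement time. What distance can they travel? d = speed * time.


d = 1.049 * 144.246 = 151.31 m

151.31 m


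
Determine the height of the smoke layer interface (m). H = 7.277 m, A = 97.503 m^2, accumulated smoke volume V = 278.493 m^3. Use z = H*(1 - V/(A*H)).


V/(A*H) = 0.39250
1 - 0.39250 = 0.60750
z = 7.277 * 0.60750 = 4.4207 m

4.4207 m


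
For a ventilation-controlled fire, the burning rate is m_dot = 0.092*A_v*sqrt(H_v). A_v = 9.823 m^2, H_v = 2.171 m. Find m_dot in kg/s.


sqrt(H_v) = 1.4734
m_dot = 0.092 * 9.823 * 1.4734 = 1.3316 kg/s

1.3316 kg/s


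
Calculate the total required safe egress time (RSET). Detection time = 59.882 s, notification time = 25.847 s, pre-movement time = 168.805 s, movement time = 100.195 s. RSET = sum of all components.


Total = 59.882 + 25.847 + 168.805 + 100.195 = 354.729 s

354.729 s


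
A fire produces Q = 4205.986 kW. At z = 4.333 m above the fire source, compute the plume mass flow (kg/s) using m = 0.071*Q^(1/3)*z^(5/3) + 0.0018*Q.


Q^(1/3) = 16.142
z^(5/3) = 11.516
First term = 0.071 * 16.142 * 11.516 = 13.199
Second term = 0.0018 * 4205.986 = 7.5708
m = 20.769 kg/s

20.769 kg/s


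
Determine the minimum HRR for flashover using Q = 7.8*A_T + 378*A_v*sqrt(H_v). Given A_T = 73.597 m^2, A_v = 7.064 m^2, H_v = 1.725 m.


7.8*A_T = 574.06
sqrt(H_v) = 1.3134
378*A_v*sqrt(H_v) = 3507.0
Q = 574.06 + 3507.0 = 4081.1 kW

4081.1 kW


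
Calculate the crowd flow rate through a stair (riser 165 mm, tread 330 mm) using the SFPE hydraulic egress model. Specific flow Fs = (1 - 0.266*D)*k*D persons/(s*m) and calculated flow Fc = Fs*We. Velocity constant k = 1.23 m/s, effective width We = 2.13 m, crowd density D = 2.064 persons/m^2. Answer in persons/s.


1 - 0.266*D = 1 - 0.266*2.064 = 0.45098
Fs = 0.45098 * 1.23 * 2.064 = 1.1449 persons/(s*m)
Fc = 1.1449 * 2.13 = 2.4386 persons/s

2.4386 persons/s


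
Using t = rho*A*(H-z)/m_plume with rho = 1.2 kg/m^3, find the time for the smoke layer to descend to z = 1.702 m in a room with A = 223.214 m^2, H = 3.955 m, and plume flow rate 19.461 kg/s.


H - z = 2.253 m
t = 1.2 * 223.214 * 2.253 / 19.461 = 31.010 s

31.010 s


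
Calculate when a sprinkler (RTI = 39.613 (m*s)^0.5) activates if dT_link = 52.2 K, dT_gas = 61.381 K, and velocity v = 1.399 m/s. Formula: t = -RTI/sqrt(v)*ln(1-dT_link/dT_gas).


dT_link/dT_gas = 0.85043
ln(1 - 0.85043) = -1.9000
t = -39.613 / sqrt(1.399) * -1.9000 = 63.632 s

63.632 s


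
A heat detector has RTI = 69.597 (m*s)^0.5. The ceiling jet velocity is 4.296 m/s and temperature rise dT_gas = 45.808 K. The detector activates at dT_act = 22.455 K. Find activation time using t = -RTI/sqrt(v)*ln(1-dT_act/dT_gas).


dT_act/dT_gas = 0.49020
ln(1 - 0.49020) = -0.67373
t = -69.597 / sqrt(4.296) * -0.67373 = 22.623 s

22.623 s


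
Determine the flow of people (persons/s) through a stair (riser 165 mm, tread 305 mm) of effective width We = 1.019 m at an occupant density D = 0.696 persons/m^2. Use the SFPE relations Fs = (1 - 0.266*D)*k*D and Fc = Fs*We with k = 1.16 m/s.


1 - 0.266*D = 1 - 0.266*0.696 = 0.81486
Fs = 0.81486 * 1.16 * 0.696 = 0.65789 persons/(s*m)
Fc = 0.65789 * 1.019 = 0.67039 persons/s

0.67039 persons/s


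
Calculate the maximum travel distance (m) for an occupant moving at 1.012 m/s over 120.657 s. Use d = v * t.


d = 1.012 * 120.657 = 122.10 m

122.10 m


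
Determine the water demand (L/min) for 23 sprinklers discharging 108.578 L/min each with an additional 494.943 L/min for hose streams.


Sprinkler demand = 23 * 108.578 = 2497.294 L/min
Total = 2497.294 + 494.943 = 2992.237 L/min

2992.237 L/min


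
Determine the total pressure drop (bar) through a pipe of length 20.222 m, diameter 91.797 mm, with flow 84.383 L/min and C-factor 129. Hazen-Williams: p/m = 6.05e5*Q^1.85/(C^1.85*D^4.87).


Q^1.85 = 3660.8
C^1.85 = 8027.7
D^4.87 = 3.6222e+09
p/m = 7.6166e-05 bar/m
p_total = 7.6166e-05 * 20.222 = 0.0015402 bar

0.0015402 bar


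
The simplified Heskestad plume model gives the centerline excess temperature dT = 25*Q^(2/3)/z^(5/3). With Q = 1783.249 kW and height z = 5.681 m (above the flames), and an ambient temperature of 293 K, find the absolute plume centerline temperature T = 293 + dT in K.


Q^(2/3) = 147.05
z^(5/3) = 18.087
dT = 25 * 147.05 / 18.087 = 203.25 K
T = 293 + 203.25 = 496.25 K

496.25 K


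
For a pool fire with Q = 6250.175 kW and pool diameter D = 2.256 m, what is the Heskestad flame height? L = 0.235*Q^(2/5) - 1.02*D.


Q^(2/5) = 32.988
0.235 * Q^(2/5) = 7.7522
1.02 * D = 2.3011
L = 5.4511 m

5.4511 m


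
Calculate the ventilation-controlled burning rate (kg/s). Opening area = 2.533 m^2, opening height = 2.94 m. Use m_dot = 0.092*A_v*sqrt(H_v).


sqrt(H_v) = 1.7146
m_dot = 0.092 * 2.533 * 1.7146 = 0.39957 kg/s

0.39957 kg/s


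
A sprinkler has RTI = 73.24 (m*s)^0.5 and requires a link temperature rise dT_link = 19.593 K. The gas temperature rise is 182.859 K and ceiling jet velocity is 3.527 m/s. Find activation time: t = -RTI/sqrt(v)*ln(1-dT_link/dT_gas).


dT_link/dT_gas = 0.10715
ln(1 - 0.10715) = -0.11333
t = -73.24 / sqrt(3.527) * -0.11333 = 4.4199 s

4.4199 s


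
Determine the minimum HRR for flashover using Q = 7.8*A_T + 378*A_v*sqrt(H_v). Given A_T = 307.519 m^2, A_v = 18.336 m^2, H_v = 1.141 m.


7.8*A_T = 2398.6
sqrt(H_v) = 1.0682
378*A_v*sqrt(H_v) = 7403.5
Q = 2398.6 + 7403.5 = 9802.2 kW

9802.2 kW


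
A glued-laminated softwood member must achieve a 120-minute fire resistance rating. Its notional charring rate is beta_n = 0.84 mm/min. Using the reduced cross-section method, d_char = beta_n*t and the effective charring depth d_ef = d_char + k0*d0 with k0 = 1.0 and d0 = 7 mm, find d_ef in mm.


d_char = 0.84 * 120 = 100.8 mm
d_ef = 100.8 + 1.0*7 = 107.8 mm

107.8 mm


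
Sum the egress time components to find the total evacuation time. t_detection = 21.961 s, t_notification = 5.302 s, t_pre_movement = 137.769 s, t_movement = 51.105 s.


Total = 21.961 + 5.302 + 137.769 + 51.105 = 216.137 s

216.137 s


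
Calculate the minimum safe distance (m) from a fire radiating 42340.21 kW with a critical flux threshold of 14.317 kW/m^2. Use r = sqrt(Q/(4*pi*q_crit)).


4*pi*q_crit = 179.91
Q/(4*pi*q_crit) = 235.34
r = sqrt(235.34) = 15.341 m

15.341 m


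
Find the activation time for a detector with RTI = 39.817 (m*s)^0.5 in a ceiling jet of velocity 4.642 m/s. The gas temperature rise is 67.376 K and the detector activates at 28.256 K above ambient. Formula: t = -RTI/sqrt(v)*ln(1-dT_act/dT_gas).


dT_act/dT_gas = 0.41938
ln(1 - 0.41938) = -0.54366
t = -39.817 / sqrt(4.642) * -0.54366 = 10.047 s

10.047 s


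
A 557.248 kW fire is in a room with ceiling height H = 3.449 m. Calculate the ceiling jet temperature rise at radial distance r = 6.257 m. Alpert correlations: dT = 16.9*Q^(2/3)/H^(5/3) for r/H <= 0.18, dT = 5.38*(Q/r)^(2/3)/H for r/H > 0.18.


r/H = 6.257 / 3.449 = 1.8141
r/H > 0.18, so dT = 5.38*(Q/r)^(2/3)/H
Q/r = 89.060
(Q/r)^(2/3) = 19.943
dT = 5.38 * 19.943 / 3.449 = 31.108 K

31.108 K


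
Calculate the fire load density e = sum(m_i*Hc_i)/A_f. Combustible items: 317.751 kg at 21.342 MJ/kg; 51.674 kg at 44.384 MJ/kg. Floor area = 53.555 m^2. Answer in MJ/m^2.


Total energy = 317.751*21.342 + 51.674*44.384
= 6781.442 + 2293.499
= 9074.941 MJ
e = 9074.941 / 53.555 = 169.45 MJ/m^2

169.45 MJ/m^2


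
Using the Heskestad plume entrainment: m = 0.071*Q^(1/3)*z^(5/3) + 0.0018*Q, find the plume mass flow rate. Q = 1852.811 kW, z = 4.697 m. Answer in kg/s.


Q^(1/3) = 12.282
z^(5/3) = 13.173
First term = 0.071 * 12.282 * 13.173 = 11.488
Second term = 0.0018 * 1852.811 = 3.3351
m = 14.823 kg/s

14.823 kg/s


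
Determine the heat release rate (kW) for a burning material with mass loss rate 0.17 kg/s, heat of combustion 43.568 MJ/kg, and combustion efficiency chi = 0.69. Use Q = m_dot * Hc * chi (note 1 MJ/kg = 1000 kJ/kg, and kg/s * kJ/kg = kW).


Hc = 43.568 MJ/kg = 43.568 * 1000 kJ/kg = 43568 kJ/kg
Q = 0.17 kg/s * 43568 kJ/kg * 0.69 = 5110.5 kW

5110.5 kW


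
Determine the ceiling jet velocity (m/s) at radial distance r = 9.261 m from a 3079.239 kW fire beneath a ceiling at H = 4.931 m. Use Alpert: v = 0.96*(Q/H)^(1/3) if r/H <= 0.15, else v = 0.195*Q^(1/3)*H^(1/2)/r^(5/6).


r/H = 9.261 / 4.931 = 1.8781
r/H > 0.15, so v = 0.195*Q^(1/3)*H^(1/2)/r^(5/6)
Q^(1/3) = 14.548
H^(1/2) = 2.2206
r^(5/6) = 6.3907
v = 0.195 * 14.548 * 2.2206 / 6.3907 = 0.98575 m/s

0.98575 m/s


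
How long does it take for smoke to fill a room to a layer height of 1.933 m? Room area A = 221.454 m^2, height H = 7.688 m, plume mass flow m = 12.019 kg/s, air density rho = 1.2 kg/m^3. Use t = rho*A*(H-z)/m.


H - z = 5.755 m
t = 1.2 * 221.454 * 5.755 / 12.019 = 127.25 s

127.25 s


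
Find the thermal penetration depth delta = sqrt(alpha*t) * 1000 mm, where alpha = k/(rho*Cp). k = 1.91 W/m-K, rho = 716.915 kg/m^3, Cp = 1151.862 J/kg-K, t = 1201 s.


alpha = 1.91 / (716.915 * 1151.862) = 2.3129e-06 m^2/s
alpha * t = 0.0027778
delta = sqrt(0.0027778) * 1000 = 52.705 mm

52.705 mm


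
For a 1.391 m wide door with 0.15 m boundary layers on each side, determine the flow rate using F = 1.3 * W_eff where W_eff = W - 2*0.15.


W_eff = 1.391 - 0.30 = 1.091 m
F = 1.3 * 1.091 = 1.4183 persons/s

1.4183 persons/s


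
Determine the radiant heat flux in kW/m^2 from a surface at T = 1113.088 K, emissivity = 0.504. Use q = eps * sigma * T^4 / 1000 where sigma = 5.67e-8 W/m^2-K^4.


T^4 = 1.5350e+12
q = 0.504 * 5.67e-8 * 1.5350e+12 / 1000 = 43.866 kW/m^2

43.866 kW/m^2


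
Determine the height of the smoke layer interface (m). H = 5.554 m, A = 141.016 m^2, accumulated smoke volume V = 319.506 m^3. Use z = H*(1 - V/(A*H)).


V/(A*H) = 0.40795
1 - 0.40795 = 0.59205
z = 5.554 * 0.59205 = 3.2883 m

3.2883 m


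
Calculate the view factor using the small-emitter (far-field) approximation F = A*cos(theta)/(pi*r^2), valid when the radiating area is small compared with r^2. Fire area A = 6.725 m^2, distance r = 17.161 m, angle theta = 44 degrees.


cos(44 deg) = 0.71934
pi*r^2 = 925.20
F = 6.725 * 0.71934 / 925.20 = 0.0052287

0.0052287


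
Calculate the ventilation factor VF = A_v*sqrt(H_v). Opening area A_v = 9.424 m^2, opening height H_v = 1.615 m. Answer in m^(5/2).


sqrt(H_v) = 1.2708
VF = 9.424 * 1.2708 = 11.976 m^(5/2)

11.976 m^(5/2)


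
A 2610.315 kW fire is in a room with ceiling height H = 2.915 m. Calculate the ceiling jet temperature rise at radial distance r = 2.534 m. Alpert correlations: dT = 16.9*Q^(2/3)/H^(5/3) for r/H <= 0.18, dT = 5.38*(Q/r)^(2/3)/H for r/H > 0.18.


r/H = 2.534 / 2.915 = 0.86930
r/H > 0.18, so dT = 5.38*(Q/r)^(2/3)/H
Q/r = 1030.1
(Q/r)^(2/3) = 102.00
dT = 5.38 * 102.00 / 2.915 = 188.25 K

188.25 K


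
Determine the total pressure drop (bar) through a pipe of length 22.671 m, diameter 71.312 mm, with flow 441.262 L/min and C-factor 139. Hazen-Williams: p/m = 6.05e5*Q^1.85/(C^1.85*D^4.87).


Q^1.85 = 78107
C^1.85 = 9216.7
D^4.87 = 1.0590e+09
p/m = 0.0048413 bar/m
p_total = 0.0048413 * 22.671 = 0.10976 bar

0.10976 bar


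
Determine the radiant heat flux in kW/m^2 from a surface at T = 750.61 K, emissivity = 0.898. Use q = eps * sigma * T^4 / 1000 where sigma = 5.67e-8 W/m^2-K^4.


T^4 = 3.1744e+11
q = 0.898 * 5.67e-8 * 3.1744e+11 / 1000 = 16.163 kW/m^2

16.163 kW/m^2


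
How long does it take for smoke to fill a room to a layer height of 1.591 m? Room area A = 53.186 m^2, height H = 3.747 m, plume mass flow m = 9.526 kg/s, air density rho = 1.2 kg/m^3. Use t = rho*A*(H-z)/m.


H - z = 2.156 m
t = 1.2 * 53.186 * 2.156 / 9.526 = 14.445 s

14.445 s


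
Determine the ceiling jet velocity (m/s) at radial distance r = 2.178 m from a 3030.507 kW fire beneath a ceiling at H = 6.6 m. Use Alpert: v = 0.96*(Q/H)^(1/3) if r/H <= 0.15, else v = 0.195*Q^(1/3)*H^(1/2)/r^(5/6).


r/H = 2.178 / 6.6 = 0.33
r/H > 0.15, so v = 0.195*Q^(1/3)*H^(1/2)/r^(5/6)
Q^(1/3) = 14.471
H^(1/2) = 2.5690
r^(5/6) = 1.9130
v = 0.195 * 14.471 * 2.5690 / 1.9130 = 3.7896 m/s

3.7896 m/s


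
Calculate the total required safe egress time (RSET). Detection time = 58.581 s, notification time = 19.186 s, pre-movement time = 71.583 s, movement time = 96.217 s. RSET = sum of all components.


Total = 58.581 + 19.186 + 71.583 + 96.217 = 245.567 s

245.567 s


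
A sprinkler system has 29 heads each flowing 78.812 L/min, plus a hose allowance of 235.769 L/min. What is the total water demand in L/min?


Sprinkler demand = 29 * 78.812 = 2285.548 L/min
Total = 2285.548 + 235.769 = 2521.317 L/min

2521.317 L/min


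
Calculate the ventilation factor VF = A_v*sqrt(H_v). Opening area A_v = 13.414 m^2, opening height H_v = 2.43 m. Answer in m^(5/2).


sqrt(H_v) = 1.5588
VF = 13.414 * 1.5588 = 20.910 m^(5/2)

20.910 m^(5/2)


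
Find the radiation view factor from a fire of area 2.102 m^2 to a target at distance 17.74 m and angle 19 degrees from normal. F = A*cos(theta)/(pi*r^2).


cos(19 deg) = 0.94552
pi*r^2 = 988.68
F = 2.102 * 0.94552 / 988.68 = 0.0020102

0.0020102


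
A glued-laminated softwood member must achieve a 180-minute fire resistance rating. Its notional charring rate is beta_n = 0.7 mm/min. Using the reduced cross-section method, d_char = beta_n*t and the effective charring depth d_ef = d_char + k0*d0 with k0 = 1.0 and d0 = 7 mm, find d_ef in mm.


d_char = 0.7 * 180 = 126 mm
d_ef = 126 + 1.0*7 = 133 mm

133 mm


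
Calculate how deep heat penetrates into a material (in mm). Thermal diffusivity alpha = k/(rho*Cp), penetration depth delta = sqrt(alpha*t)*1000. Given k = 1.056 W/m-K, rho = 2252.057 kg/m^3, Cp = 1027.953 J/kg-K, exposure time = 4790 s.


alpha = 1.056 / (2252.057 * 1027.953) = 4.5615e-07 m^2/s
alpha * t = 0.0021850
delta = sqrt(0.0021850) * 1000 = 46.744 mm

46.744 mm


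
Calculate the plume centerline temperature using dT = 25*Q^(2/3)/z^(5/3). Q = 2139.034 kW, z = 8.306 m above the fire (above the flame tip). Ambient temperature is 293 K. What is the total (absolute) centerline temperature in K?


Q^(2/3) = 166.01
z^(5/3) = 34.066
dT = 25 * 166.01 / 34.066 = 121.83 K
T = 293 + 121.83 = 414.83 K

414.83 K


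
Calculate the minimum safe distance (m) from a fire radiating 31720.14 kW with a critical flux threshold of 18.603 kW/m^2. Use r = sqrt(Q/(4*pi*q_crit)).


4*pi*q_crit = 233.77
Q/(4*pi*q_crit) = 135.69
r = sqrt(135.69) = 11.649 m

11.649 m


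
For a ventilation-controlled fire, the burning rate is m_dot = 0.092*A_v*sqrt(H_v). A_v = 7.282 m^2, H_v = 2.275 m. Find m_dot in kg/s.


sqrt(H_v) = 1.5083
m_dot = 0.092 * 7.282 * 1.5083 = 1.0105 kg/s

1.0105 kg/s


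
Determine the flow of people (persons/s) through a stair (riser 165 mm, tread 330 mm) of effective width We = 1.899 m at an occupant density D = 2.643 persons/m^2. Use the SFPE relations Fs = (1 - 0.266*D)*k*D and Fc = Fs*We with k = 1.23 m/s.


1 - 0.266*D = 1 - 0.266*2.643 = 0.29696
Fs = 0.29696 * 1.23 * 2.643 = 0.96539 persons/(s*m)
Fc = 0.96539 * 1.899 = 1.8333 persons/s

1.8333 persons/s


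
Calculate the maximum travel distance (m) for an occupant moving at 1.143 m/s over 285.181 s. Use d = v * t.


d = 1.143 * 285.181 = 325.96 m

325.96 m


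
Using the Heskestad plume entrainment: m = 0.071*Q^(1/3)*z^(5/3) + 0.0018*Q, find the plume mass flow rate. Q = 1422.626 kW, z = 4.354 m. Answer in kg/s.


Q^(1/3) = 11.247
z^(5/3) = 11.610
First term = 0.071 * 11.247 * 11.610 = 9.2705
Second term = 0.0018 * 1422.626 = 2.5607
m = 11.831 kg/s

11.831 kg/s


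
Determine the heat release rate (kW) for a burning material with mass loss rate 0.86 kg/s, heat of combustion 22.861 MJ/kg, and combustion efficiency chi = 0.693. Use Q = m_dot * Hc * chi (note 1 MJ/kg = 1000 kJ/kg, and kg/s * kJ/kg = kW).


Hc = 22.861 MJ/kg = 22.861 * 1000 kJ/kg = 22861 kJ/kg
Q = 0.86 kg/s * 22861 kJ/kg * 0.693 = 13625 kW

13625 kW


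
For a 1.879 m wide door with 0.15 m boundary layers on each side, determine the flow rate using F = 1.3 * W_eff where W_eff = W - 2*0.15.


W_eff = 1.879 - 0.30 = 1.579 m
F = 1.3 * 1.579 = 2.0527 persons/s

2.0527 persons/s


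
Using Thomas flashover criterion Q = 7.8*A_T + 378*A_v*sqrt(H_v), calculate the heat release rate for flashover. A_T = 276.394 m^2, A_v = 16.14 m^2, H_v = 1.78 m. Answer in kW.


7.8*A_T = 2155.9
sqrt(H_v) = 1.3342
378*A_v*sqrt(H_v) = 8139.6
Q = 2155.9 + 8139.6 = 10296 kW

10296 kW


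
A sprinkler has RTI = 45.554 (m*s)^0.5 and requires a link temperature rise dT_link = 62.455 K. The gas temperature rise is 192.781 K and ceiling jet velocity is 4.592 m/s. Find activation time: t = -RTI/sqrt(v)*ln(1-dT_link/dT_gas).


dT_link/dT_gas = 0.32397
ln(1 - 0.32397) = -0.39152
t = -45.554 / sqrt(4.592) * -0.39152 = 8.3229 s

8.3229 s


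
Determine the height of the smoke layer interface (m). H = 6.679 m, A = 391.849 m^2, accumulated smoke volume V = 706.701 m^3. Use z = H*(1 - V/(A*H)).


V/(A*H) = 0.27003
1 - 0.27003 = 0.72997
z = 6.679 * 0.72997 = 4.8755 m

4.8755 m


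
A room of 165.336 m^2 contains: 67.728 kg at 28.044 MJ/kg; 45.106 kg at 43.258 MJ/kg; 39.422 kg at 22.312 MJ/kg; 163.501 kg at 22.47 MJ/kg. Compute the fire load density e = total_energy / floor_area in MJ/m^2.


Total energy = 67.728*28.044 + 45.106*43.258 + 39.422*22.312 + 163.501*22.47
= 1899.364 + 1951.195 + 879.5837 + 3673.867
= 8404.011 MJ
e = 8404.011 / 165.336 = 50.830 MJ/m^2

50.830 MJ/m^2


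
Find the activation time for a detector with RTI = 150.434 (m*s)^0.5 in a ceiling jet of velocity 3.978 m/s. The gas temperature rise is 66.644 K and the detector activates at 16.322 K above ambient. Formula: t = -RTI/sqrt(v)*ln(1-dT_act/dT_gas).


dT_act/dT_gas = 0.24491
ln(1 - 0.24491) = -0.28092
t = -150.434 / sqrt(3.978) * -0.28092 = 21.189 s

21.189 s


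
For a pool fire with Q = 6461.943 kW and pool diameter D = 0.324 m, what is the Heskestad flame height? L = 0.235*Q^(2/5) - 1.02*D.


Q^(2/5) = 33.431
0.235 * Q^(2/5) = 7.8562
1.02 * D = 0.33048
L = 7.5257 m

7.5257 m


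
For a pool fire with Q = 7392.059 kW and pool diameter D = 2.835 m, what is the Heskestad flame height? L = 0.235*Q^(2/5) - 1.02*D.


Q^(2/5) = 35.278
0.235 * Q^(2/5) = 8.2904
1.02 * D = 2.8917
L = 5.3987 m

5.3987 m


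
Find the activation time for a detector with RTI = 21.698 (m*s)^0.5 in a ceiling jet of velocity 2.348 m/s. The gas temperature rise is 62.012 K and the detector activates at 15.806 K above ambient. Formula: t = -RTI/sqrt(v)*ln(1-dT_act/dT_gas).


dT_act/dT_gas = 0.25489
ln(1 - 0.25489) = -0.29422
t = -21.698 / sqrt(2.348) * -0.29422 = 4.1662 s

4.1662 s


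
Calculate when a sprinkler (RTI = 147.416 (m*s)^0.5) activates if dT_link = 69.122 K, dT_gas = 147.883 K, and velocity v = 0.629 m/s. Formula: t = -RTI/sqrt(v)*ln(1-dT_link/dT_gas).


dT_link/dT_gas = 0.46741
ln(1 - 0.46741) = -0.63000
t = -147.416 / sqrt(0.629) * -0.63000 = 117.10 s

117.10 s


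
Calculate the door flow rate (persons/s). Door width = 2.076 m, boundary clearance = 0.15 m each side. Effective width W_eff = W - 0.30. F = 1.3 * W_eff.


W_eff = 2.076 - 0.30 = 1.776 m
F = 1.3 * 1.776 = 2.3088 persons/s

2.3088 persons/s


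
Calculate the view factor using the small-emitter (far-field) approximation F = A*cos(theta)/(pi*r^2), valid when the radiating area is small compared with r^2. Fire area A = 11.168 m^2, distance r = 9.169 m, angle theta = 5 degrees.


cos(5 deg) = 0.99619
pi*r^2 = 264.12
F = 11.168 * 0.99619 / 264.12 = 0.042124

0.042124


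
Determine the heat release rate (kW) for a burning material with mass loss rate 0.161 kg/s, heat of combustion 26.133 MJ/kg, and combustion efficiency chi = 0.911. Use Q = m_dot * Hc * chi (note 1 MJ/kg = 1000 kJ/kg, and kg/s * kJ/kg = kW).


Hc = 26.133 MJ/kg = 26.133 * 1000 kJ/kg = 26133 kJ/kg
Q = 0.161 kg/s * 26133 kJ/kg * 0.911 = 3833.0 kW

3833.0 kW


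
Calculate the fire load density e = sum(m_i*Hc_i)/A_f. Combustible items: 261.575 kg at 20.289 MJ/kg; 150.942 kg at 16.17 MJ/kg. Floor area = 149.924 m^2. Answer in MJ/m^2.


Total energy = 261.575*20.289 + 150.942*16.17
= 5307.095 + 2440.732
= 7747.827 MJ
e = 7747.827 / 149.924 = 51.678 MJ/m^2

51.678 MJ/m^2


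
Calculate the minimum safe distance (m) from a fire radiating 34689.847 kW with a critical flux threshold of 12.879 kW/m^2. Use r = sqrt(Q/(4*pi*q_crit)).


4*pi*q_crit = 161.84
Q/(4*pi*q_crit) = 214.34
r = sqrt(214.34) = 14.640 m

14.640 m


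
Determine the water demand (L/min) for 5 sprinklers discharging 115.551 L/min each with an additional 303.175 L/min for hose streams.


Sprinkler demand = 5 * 115.551 = 577.755 L/min
Total = 577.755 + 303.175 = 880.93 L/min

880.93 L/min


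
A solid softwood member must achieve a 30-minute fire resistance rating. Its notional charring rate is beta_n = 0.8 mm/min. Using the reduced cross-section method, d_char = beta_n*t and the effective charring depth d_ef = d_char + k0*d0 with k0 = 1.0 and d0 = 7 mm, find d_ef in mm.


d_char = 0.8 * 30 = 24 mm
d_ef = 24 + 1.0*7 = 31 mm

31 mm


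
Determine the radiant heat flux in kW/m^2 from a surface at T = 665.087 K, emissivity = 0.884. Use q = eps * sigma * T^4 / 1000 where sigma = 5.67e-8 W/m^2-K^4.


T^4 = 1.9567e+11
q = 0.884 * 5.67e-8 * 1.9567e+11 / 1000 = 9.8073 kW/m^2

9.8073 kW/m^2


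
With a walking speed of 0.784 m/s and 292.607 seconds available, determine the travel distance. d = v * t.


d = 0.784 * 292.607 = 229.40 m

229.40 m


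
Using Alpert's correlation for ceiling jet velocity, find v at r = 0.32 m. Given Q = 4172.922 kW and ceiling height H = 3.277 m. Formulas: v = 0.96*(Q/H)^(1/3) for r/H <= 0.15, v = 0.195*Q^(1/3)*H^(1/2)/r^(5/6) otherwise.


r/H = 0.32 / 3.277 = 0.097650
r/H <= 0.15, so v = 0.96*(Q/H)^(1/3)
Q/H = 1273.4
(Q/H)^(1/3) = 10.839
v = 0.96 * 10.839 = 10.405 m/s

10.405 m/s


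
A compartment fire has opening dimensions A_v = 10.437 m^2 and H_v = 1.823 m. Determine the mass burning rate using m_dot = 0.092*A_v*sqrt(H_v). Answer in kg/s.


sqrt(H_v) = 1.3502
m_dot = 0.092 * 10.437 * 1.3502 = 1.2965 kg/s

1.2965 kg/s
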